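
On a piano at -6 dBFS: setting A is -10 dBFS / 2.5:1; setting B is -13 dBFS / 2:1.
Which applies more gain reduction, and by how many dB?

B, by 1.1 dB

A: overshoot 4 dB → output overshoot 1.6 dB → GR 2.4 dB.
B: overshoot 7 dB → output overshoot 3.5 dB → GR 3.5 dB.
Difference: 1.1 dB in favour of B.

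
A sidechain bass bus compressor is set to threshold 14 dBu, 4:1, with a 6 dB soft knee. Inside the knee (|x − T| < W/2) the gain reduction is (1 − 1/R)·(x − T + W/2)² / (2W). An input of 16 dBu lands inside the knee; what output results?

14.4375 dBu

x − T + W/2 = 16 − 14 + 3 = 5.
GR = (1 − 1/4) × 5² / 12 = 0.75 × 25 / 12 = 1.5625 dB.
Output = 16 − 1.5625 = 14.4375 dBu.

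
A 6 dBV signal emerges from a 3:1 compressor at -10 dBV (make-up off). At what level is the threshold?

Let T be the threshold. Output overshoot = (input overshoot)/R, so -10 − T = (6 − T)/3.
3·(-10 − T) = 6 − T → 2·T = -30 − 6 = -36.
T = -36/2 = -18 dBV.

-18 dBV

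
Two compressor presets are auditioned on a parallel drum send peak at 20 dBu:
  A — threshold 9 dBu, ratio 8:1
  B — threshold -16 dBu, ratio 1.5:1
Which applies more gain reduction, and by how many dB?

A: overshoot 11 dB → output overshoot 1.375 dB → GR 9.625 dB.
B: overshoot 36 dB → output overshoot 24 dB → GR 12 dB.
B applies 2.375 dB more gain reduction.

B, by 2.375 dB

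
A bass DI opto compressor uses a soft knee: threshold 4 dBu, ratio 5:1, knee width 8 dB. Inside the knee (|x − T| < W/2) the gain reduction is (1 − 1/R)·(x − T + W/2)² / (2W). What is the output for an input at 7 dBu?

x − T + W/2 = 7 − 4 + 4 = 7.
GR = (1 − 1/5) × 7² / 16 = 0.8 × 49 / 16 = 2.45 dB.
Output = 7 − 2.45 = 4.55 dBu.

4.55 dBu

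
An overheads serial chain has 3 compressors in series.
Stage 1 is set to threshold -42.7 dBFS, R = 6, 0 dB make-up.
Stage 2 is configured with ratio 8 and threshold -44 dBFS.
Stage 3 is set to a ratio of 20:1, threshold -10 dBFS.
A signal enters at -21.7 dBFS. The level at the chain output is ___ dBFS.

Stage 1: overshoot 21 dB → 21/6 = 3.5 dB → -39.2 dBFS.
Stage 2: 4.8 dB above -44 dBFS, reduced 8:1 to 0.6 dB above → -43.4 dBFS.
Stage 3: -43.4 dBFS ≤ -10 dBFS, so stage 3 doesn't engage; output -43.4 dBFS.

-43.4 dBFS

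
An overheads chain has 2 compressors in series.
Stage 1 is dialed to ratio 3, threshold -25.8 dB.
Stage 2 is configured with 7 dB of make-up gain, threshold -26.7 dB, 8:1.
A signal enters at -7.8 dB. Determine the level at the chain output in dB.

-18.8375 dB

Stage 1: overshoot 18 dB → 18/3 = 6 dB → -19.8 dB.
Stage 2: -19.8 dB is 6.9 dB over -26.7 dB; at 8:1 that becomes 0.8625 dB over, giving -25.8375 dB; +7 dB make-up → -18.8375 dB.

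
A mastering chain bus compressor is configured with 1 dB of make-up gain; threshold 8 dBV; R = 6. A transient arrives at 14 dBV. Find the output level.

14 dBV sits 6 dB over threshold.
6:1 compression reduces that to 6/6 = 1 dB over.
So the level is 8 + 1 = 9 dBV; make-up adds 1 dB, giving 10 dBV.

10 dBV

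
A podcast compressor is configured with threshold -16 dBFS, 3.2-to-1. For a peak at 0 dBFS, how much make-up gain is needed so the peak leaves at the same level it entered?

Overshoot 16 dB → 16/3.2 = 5 dB after compression, so the compressed level is -16 + 5 = -11 dBFS.
Make-up = target − compressed = 0 − (-11) = 11 dB.

11 dB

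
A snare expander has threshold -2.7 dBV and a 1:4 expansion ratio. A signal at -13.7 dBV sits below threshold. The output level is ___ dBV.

Undershoot = (-2.7) − (-13.7) = 11 dB.
At 1:4, that expands to 44 dB under threshold.
Output = -2.7 − 44 = -46.7 dBV.

-46.7 dBV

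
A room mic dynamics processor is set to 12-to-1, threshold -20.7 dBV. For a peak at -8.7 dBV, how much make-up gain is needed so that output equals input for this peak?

11 dB

Overshoot 12 dB → 12/12 = 1 dB after compression, so the compressed level is -20.7 + 1 = -19.7 dBV.
Make-up = target − compressed = -8.7 − (-19.7) = 11 dB.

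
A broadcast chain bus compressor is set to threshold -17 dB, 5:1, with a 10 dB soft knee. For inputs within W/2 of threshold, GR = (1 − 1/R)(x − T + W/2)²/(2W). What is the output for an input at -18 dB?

x − T + W/2 = -18 − (-17) + 5 = 4.
GR = (1 − 1/5) × 4² / 20 = 0.8 × 16 / 20 = 0.64 dB.
Output = -18 − 0.64 = -18.64 dB.

-18.64 dB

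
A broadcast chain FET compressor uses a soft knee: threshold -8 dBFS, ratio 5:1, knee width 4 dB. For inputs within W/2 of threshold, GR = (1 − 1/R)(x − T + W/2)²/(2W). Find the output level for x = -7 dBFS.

x − T + W/2 = -7 − (-8) + 2 = 3.
GR = (1 − 1/5) × 3² / 8 = 0.8 × 9 / 8 = 0.9 dB.
Output = -7 − 0.9 = -7.9 dBFS.

-7.9 dBFS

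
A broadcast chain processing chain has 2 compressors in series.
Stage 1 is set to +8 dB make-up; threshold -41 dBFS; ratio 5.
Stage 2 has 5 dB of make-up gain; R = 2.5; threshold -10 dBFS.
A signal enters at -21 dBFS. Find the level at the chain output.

Stage 1: 20 dB above -41 dBFS, reduced 5:1 to 4 dB above → -37 dBFS; +8 dB make-up → -29 dBFS.
Stage 2: -29 dBFS ≤ -10 dBFS, so stage 2 doesn't engage; make-up brings it to -24 dBFS.

-24 dBFS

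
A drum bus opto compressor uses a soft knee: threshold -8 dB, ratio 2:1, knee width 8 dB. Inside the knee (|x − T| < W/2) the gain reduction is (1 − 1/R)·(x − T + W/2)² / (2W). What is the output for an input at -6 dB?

x − T + W/2 = -6 − (-8) + 4 = 6.
GR = (1 − 1/2) × 6² / 16 = 0.5 × 36 / 16 = 1.125 dB.
Output = -6 − 1.125 = -7.125 dB.

-7.125 dB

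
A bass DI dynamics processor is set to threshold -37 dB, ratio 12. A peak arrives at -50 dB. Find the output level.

-50 dB

-50 dB is 13 dB below the -37 dB threshold, so no gain reduction is applied.
Output = input = -50 dB.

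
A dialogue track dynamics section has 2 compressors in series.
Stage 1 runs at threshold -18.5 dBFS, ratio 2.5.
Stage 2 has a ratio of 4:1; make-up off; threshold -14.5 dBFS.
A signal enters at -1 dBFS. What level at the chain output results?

-13.75 dBFS

Stage 1: overshoot 17.5 dB → 17.5/2.5 = 7 dB → -11.5 dBFS.
Stage 2: overshoot 3 dB → 3/4 = 0.75 dB → -13.75 dBFS.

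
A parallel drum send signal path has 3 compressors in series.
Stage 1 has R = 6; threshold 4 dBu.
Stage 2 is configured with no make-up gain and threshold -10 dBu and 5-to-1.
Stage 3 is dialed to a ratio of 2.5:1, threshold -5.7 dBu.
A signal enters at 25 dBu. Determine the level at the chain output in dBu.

Stage 1: overshoot 21 dB → 21/6 = 3.5 dB → 7.5 dBu.
Stage 2: 7.5 dBu is 17.5 dB over -10 dBu; at 5:1 that becomes 3.5 dB over, giving -6.5 dBu.
Stage 3: below threshold (-6.5 ≤ -5.7); passes unchanged; output -6.5 dBu.

-6.5 dBu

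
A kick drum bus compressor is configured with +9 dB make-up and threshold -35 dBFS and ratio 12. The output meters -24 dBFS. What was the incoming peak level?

Stripping the +9 dB make-up gives -33 dBFS at the gain stage.
Post-compression overshoot = -33 − (-35) = 2 dB.
Input overshoot = R × output overshoot = 24 dB → input = -35 + 24 = -11 dBFS.

-11 dBFS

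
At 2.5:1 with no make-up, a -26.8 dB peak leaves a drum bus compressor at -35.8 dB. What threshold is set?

-41.8 dB

Gain reduction = -26.8 − (-35.8) = 9 dB; output overshoot = GR / (R − 1) = 9 / 1.5 = 6 dB.
Threshold = output − output overshoot = -35.8 − 6 = -41.8 dB.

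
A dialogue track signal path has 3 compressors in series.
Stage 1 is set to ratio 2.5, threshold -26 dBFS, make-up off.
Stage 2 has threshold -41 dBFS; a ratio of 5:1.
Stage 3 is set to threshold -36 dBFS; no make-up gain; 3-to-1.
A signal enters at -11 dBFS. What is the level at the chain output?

Stage 1: overshoot 15 dB → 15/2.5 = 6 dB → -20 dBFS.
Stage 2: overshoot 21 dB → 21/5 = 4.2 dB → -36.8 dBFS.
Stage 3: -36.8 dBFS is at or below the -36 dBFS threshold — no compression; output -36.8 dBFS.

-36.8 dBFS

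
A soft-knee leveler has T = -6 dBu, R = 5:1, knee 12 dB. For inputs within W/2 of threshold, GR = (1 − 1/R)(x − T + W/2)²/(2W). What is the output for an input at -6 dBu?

-7.2 dBu

x − T + W/2 = -6 − (-6) + 6 = 6.
GR = (1 − 1/5) × 6² / 24 = 0.8 × 36 / 24 = 1.2 dB.
Output = -6 − 1.2 = -7.2 dBu.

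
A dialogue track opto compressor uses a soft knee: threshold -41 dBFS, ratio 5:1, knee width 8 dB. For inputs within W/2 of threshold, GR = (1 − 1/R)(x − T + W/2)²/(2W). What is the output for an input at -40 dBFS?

x − T + W/2 = -40 − (-41) + 4 = 5.
GR = (1 − 1/5) × 5² / 16 = 0.8 × 25 / 16 = 1.25 dB.
Output = -40 − 1.25 = -41.25 dBFS.

-41.25 dBFS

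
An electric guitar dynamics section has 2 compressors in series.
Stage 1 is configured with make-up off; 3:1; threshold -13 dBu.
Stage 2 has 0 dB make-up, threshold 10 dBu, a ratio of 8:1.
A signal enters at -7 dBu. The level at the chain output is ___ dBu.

-11 dBu

Stage 1: overshoot 6 dB → 6/3 = 2 dB → -11 dBu.
Stage 2: -11 dBu is at or below the 10 dBu threshold — no compression; output -11 dBu.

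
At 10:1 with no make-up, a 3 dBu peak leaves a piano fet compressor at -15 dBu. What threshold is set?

-17 dBu

Gain reduction = 3 − (-15) = 18 dB; output overshoot = GR / (R − 1) = 18 / 9 = 2 dB.
Threshold = output − output overshoot = -15 − 2 = -17 dBu.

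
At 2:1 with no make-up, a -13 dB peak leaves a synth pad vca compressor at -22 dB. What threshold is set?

-31 dB

Let T be the threshold. Output overshoot = (input overshoot)/R, so -22 − T = (-13 − T)/2.
2·(-22 − T) = -13 − T → 1·T = -44 − (-13) = -31.
T = -31/1 = -31 dB.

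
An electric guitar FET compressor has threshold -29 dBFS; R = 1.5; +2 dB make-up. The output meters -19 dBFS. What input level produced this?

Remove make-up: -19 − 2 = -21 dBFS.
That's 8 dB above the -29 dBFS threshold.
Before 1.5:1 compression the overshoot was 8 × 1.5 = 12 dB, so input = -29 + 12 = -17 dBFS.

-17 dBFS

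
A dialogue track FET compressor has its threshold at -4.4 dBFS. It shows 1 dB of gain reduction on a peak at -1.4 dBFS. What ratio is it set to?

Input overshoot = -1.4 − (-4.4) = 3 dB.
Output overshoot = 3 − 1 = 2 dB.
Ratio = input overshoot / output overshoot = 3 / 2 = 1.5.

1.5:1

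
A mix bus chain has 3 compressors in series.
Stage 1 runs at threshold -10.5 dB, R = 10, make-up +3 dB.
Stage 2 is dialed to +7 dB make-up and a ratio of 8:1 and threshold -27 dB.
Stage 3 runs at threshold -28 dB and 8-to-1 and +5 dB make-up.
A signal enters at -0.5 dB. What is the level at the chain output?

Stage 1: -0.5 dB is 10 dB over -10.5 dB; at 10:1 that becomes 1 dB over, giving -9.5 dB; +3 dB make-up → -6.5 dB.
Stage 2: overshoot 20.5 dB → 20.5/8 = 2.5625 dB → -24.4375 dB; +7 dB make-up → -17.4375 dB.
Stage 3: 10.5625 dB above -28 dB, reduced 8:1 to 1.320312 dB above → -26.679688 dB; +5 dB make-up → -21.679688 dB.

-21.679688 dB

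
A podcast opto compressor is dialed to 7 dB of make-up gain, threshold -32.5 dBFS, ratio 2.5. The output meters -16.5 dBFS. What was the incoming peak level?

Before make-up, the level was -16.5 − 7 = -23.5 dBFS.
Post-compression overshoot = -23.5 − (-32.5) = 9 dB.
Undo the ratio: input overshoot = 9 × 2.5 = 22.5 dB, giving input = -10 dBFS.

-10 dBFS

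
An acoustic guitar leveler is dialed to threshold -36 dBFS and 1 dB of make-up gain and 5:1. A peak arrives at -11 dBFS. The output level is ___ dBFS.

-30 dBFS

-11 dBFS sits 25 dB over threshold.
5:1 compression reduces that to 25/5 = 5 dB over.
So the level is -36 + 5 = -31 dBFS; make-up adds 1 dB, giving -30 dBFS.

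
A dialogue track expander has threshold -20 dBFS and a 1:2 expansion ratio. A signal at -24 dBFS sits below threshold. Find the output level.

-28 dBFS

Below threshold, a 1:2 expander applies gain = (2−1)×(T − x) of attenuation.
(2−1) × 4 = 4 dB, so output = -24 − 4 = -28 dBFS.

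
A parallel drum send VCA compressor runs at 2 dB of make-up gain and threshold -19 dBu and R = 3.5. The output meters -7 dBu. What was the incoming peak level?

16 dBu

Remove make-up: -7 − 2 = -9 dBu.
Post-compression overshoot = -9 − (-19) = 10 dB.
Before 3.5:1 compression the overshoot was 10 × 3.5 = 35 dB, so input = -19 + 35 = 16 dBu.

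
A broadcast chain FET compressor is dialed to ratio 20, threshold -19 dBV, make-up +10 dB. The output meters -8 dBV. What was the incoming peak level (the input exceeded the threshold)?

1 dBV

Before make-up, the level was -8 − 10 = -18 dBV.
Post-compression overshoot = -18 − (-19) = 1 dB.
Undo the ratio: input overshoot = 1 × 20 = 20 dB, giving input = 1 dBV.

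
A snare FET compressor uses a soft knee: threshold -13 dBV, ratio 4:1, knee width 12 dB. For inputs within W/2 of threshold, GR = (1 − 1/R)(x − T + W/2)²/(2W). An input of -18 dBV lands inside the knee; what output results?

x − T + W/2 = -18 − (-13) + 6 = 1.
GR = (1 − 1/4) × 1² / 24 = 0.75 × 1 / 24 = 0.03125 dB.
Output = -18 − 0.03125 = -18.03125 dBV.

-18.03125 dBV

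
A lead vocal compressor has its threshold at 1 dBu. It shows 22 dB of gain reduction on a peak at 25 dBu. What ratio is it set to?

Input overshoot = 25 − 1 = 24 dB.
Output overshoot = 24 − 22 = 2 dB.
Ratio = input overshoot / output overshoot = 24 / 2 = 12.

12:1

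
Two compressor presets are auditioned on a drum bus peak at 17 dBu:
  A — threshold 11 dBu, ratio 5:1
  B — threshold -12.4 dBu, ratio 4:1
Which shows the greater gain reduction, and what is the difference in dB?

A: GR = 6 − 6/5 = 4.8 dB.
B: GR = 29.4 − 29.4/4 = 22.05 dB.
B applies 17.25 dB more gain reduction.

B, by 17.25 dB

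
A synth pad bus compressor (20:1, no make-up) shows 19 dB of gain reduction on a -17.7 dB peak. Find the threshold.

-37.7 dB

Gain reduction = -17.7 − (-36.7) = 19 dB; output overshoot = GR / (R − 1) = 19 / 19 = 1 dB.
Threshold = output − output overshoot = -36.7 − 1 = -37.7 dB.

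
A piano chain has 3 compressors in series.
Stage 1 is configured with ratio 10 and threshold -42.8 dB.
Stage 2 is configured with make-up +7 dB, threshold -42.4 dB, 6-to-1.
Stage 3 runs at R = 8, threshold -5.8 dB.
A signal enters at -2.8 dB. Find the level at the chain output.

Stage 1: overshoot 40 dB → 40/10 = 4 dB → -38.8 dB.
Stage 2: -38.8 dB is 3.6 dB over -42.4 dB; at 6:1 that becomes 0.6 dB over, giving -41.8 dB; +7 dB make-up → -34.8 dB.
Stage 3: -34.8 dB is at or below the -5.8 dB threshold — no compression; output -34.8 dB.

-34.8 dB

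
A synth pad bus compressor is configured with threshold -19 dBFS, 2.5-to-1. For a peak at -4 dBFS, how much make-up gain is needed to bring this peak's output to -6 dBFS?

Overshoot 15 dB → 15/2.5 = 6 dB after compression, so the compressed level is -19 + 6 = -13 dBFS.
Make-up = target − compressed = -6 − (-13) = 7 dB.

7 dB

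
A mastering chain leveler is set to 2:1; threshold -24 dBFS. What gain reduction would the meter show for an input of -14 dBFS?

The signal is 10 dB above threshold.
At 2:1, output sits 10/2 = 5 dB above threshold.
Gain reduction = 10 − 5 = 5 dB.

5 dB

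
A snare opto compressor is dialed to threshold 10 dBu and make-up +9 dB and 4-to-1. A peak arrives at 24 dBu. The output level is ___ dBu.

24 dBu sits 14 dB over threshold.
At 4:1 the overshoot is divided by 4, leaving 3.5 dB above threshold.
So the level is 10 + 3.5 = 13.5 dBu; make-up adds 9 dB, giving 22.5 dBu.

22.5 dBu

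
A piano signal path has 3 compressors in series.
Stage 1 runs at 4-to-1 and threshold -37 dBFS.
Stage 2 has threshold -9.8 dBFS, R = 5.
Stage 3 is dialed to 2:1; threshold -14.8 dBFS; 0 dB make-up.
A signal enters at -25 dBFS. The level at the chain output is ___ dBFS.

-34 dBFS

Stage 1: 12 dB above -37 dBFS, reduced 4:1 to 3 dB above → -34 dBFS.
Stage 2: -34 dBFS ≤ -9.8 dBFS, so stage 2 doesn't engage; output -34 dBFS.
Stage 3: -34 dBFS is at or below the -14.8 dBFS threshold — no compression; output -34 dBFS.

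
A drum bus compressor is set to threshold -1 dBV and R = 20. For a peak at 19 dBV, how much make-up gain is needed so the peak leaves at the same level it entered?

19 dB

Without make-up, output = threshold + overshoot/20 = -1 + 1 = 0 dBV.
Gap to target: 19 dB.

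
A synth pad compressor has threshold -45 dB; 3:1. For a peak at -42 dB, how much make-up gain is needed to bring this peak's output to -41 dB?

The peak compresses to -45 + 3/3 = -44 dB.
To reach -41 dB requires -41 − (-44) = 3 dB of make-up.

3 dB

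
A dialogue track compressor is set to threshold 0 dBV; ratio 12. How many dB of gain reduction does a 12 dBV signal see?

11 dB

Overshoot = 12 − 0 = 12 dB.
At 12:1, output sits 12/12 = 1 dB above threshold.
Gain reduction = 12 − 1 = 11 dB.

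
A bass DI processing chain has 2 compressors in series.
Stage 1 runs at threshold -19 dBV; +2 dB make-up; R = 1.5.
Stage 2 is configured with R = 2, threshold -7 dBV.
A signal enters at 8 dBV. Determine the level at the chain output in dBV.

Stage 1: 8 dBV is 27 dB over -19 dBV; at 1.5:1 that becomes 18 dB over, giving -1 dBV; +2 dB make-up → 1 dBV.
Stage 2: 8 dB above -7 dBV, reduced 2:1 to 4 dB above → -3 dBV.

-3 dBV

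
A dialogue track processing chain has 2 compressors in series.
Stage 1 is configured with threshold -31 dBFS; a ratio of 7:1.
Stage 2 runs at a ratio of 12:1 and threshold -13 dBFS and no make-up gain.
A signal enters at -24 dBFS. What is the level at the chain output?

-30 dBFS

Stage 1: -24 dBFS is 7 dB over -31 dBFS; at 7:1 that becomes 1 dB over, giving -30 dBFS.
Stage 2: -30 dBFS ≤ -13 dBFS, so stage 2 doesn't engage; output -30 dBFS.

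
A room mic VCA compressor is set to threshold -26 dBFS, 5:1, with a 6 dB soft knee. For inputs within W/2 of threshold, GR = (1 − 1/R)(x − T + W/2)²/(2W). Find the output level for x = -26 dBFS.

-26.6 dBFS

x − T + W/2 = -26 − (-26) + 3 = 3.
GR = (1 − 1/5) × 3² / 12 = 0.8 × 9 / 12 = 0.6 dB.
Output = -26 − 0.6 = -26.6 dBFS.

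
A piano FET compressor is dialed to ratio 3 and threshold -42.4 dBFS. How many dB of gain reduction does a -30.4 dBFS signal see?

The signal is 12 dB above threshold.
After 3:1 compression the overshoot becomes 12/3 = 4 dB.
So the signal is attenuated by 12 − 4 = 8 dB.

8 dB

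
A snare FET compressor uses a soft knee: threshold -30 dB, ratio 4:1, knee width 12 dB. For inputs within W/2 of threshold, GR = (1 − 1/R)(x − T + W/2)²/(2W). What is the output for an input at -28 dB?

-30 dB

x − T + W/2 = -28 − (-30) + 6 = 8.
GR = (1 − 1/4) × 8² / 24 = 0.75 × 64 / 24 = 2 dB.
Output = -28 − 2 = -30 dB.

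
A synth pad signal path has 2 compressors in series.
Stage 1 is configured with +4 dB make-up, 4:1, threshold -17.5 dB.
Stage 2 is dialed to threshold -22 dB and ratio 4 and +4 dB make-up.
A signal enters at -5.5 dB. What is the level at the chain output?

-15.125 dB

Stage 1: overshoot 12 dB → 12/4 = 3 dB → -14.5 dB; +4 dB make-up → -10.5 dB.
Stage 2: 11.5 dB above -22 dB, reduced 4:1 to 2.875 dB above → -19.125 dB; +4 dB make-up → -15.125 dB.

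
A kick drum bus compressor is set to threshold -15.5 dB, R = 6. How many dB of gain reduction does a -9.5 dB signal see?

Overshoot = -9.5 − (-15.5) = 6 dB.
After 6:1 compression the overshoot becomes 6/6 = 1 dB.
GR = overshoot in − overshoot out = 6 − 1 = 5 dB.

5 dB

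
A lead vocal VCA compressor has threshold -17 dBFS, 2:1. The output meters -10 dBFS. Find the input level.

-3 dBFS

Post-compression overshoot = -10 − (-17) = 7 dB.
Before 2:1 compression the overshoot was 7 × 2 = 14 dB, so input = -17 + 14 = -3 dBFS.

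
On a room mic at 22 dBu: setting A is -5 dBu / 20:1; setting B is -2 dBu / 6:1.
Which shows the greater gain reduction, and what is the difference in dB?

A, by 5.65 dB

A: 27 dB over, compressed to 1.35 dB over, so 25.65 dB of GR.
B: 24 dB over, compressed to 4 dB over, so 20 dB of GR.
Difference: 5.65 dB in favour of A.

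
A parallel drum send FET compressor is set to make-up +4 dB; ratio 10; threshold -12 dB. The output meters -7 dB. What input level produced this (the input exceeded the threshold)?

Before make-up, the level was -7 − 4 = -11 dB.
Post-compression overshoot = -11 − (-12) = 1 dB.
Before 10:1 compression the overshoot was 1 × 10 = 10 dB, so input = -12 + 10 = -2 dB.

-2 dB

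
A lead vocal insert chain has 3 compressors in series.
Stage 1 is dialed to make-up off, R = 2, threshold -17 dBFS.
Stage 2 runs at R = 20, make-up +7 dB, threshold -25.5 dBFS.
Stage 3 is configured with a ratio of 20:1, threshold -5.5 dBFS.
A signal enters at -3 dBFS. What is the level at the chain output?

-17.725 dBFS

Stage 1: -3 dBFS is 14 dB over -17 dBFS; at 2:1 that becomes 7 dB over, giving -10 dBFS.
Stage 2: -10 dBFS is 15.5 dB over -25.5 dBFS; at 20:1 that becomes 0.775 dB over, giving -24.725 dBFS; +7 dB make-up → -17.725 dBFS.
Stage 3: -17.725 dBFS is at or below the -5.5 dBFS threshold — no compression; output -17.725 dBFS.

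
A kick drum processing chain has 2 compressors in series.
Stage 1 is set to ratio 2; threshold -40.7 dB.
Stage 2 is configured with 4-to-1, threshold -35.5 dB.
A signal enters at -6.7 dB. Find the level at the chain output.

-32.55 dB

Stage 1: -6.7 dB is 34 dB over -40.7 dB; at 2:1 that becomes 17 dB over, giving -23.7 dB.
Stage 2: -23.7 dB is 11.8 dB over -35.5 dB; at 4:1 that becomes 2.95 dB over, giving -32.55 dB.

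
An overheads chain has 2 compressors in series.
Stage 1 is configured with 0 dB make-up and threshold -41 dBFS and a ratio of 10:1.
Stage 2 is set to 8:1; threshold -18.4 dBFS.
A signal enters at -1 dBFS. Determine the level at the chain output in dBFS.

-37 dBFS

Stage 1: overshoot 40 dB → 40/10 = 4 dB → -37 dBFS.
Stage 2: -37 dBFS is at or below the -18.4 dBFS threshold — no compression; output -37 dBFS.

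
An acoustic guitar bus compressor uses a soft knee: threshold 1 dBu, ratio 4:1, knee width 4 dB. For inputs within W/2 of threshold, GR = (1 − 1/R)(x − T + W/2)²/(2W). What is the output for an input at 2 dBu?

1.15625 dBu

x − T + W/2 = 2 − 1 + 2 = 3.
GR = (1 − 1/4) × 3² / 8 = 0.75 × 9 / 8 = 0.84375 dB.
Output = 2 − 0.84375 = 1.15625 dBu.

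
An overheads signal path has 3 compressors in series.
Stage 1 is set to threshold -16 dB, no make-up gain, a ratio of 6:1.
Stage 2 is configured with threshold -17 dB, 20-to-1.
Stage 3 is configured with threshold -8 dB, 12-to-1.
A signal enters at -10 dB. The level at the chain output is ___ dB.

-16.9 dB

Stage 1: -10 dB is 6 dB over -16 dB; at 6:1 that becomes 1 dB over, giving -15 dB.
Stage 2: -15 dB is 2 dB over -17 dB; at 20:1 that becomes 0.1 dB over, giving -16.9 dB.
Stage 3: below threshold (-16.9 ≤ -8); passes unchanged; output -16.9 dB.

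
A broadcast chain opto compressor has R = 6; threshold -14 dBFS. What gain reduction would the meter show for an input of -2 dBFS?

10 dB

Overshoot = -2 − (-14) = 12 dB.
A 6:1 ratio leaves 2 dB of that excess.
Gain reduction = 12 − 2 = 10 dB.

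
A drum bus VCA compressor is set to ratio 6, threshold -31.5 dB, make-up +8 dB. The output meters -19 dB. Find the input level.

-4.5 dB

Before make-up, the level was -19 − 8 = -27 dB.
Post-compression overshoot = -27 − (-31.5) = 4.5 dB.
Before 6:1 compression the overshoot was 4.5 × 6 = 27 dB, so input = -31.5 + 27 = -4.5 dB.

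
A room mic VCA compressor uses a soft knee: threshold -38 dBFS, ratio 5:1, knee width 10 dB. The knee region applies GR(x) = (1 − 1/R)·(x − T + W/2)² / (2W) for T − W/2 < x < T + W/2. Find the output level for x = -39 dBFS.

-39.64 dBFS

x − T + W/2 = -39 − (-38) + 5 = 4.
GR = (1 − 1/5) × 4² / 20 = 0.8 × 16 / 20 = 0.64 dB.
Output = -39 − 0.64 = -39.64 dBFS.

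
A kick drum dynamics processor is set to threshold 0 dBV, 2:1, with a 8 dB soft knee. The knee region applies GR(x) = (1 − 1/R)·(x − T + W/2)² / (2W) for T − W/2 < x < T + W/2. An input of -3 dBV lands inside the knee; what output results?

-3.03125 dBV

x − T + W/2 = -3 − 0 + 4 = 1.
GR = (1 − 1/2) × 1² / 16 = 0.5 × 1 / 16 = 0.03125 dB.
Output = -3 − 0.03125 = -3.03125 dBV.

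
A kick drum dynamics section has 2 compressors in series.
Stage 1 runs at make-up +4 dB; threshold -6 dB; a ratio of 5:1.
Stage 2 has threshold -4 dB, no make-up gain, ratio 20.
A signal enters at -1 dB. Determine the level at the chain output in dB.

Stage 1: 5 dB above -6 dB, reduced 5:1 to 1 dB above → -5 dB; +4 dB make-up → -1 dB.
Stage 2: -1 dB is 3 dB over -4 dB; at 20:1 that becomes 0.15 dB over, giving -3.85 dB.

-3.85 dB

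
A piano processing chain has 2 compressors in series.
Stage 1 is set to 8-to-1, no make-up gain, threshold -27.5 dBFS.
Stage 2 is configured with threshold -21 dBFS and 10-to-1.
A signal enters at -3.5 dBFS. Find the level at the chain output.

-24.5 dBFS

Stage 1: 24 dB above -27.5 dBFS, reduced 8:1 to 3 dB above → -24.5 dBFS.
Stage 2: -24.5 dBFS ≤ -21 dBFS, so stage 2 doesn't engage; output -24.5 dBFS.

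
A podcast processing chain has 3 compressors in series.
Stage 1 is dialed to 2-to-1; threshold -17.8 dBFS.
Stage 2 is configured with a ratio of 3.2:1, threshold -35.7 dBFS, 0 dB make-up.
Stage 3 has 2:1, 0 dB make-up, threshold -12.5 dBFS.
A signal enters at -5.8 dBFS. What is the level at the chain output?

-28.23125 dBFS

Stage 1: overshoot 12 dB → 12/2 = 6 dB → -11.8 dBFS.
Stage 2: overshoot 23.9 dB → 23.9/3.2 = 7.46875 dB → -28.23125 dBFS.
Stage 3: -28.23125 dBFS is at or below the -12.5 dBFS threshold — no compression; output -28.23125 dBFS.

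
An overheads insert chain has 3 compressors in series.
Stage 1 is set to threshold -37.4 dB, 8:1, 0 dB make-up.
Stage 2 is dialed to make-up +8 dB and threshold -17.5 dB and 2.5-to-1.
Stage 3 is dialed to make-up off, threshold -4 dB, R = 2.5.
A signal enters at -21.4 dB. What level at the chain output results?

-27.4 dB

Stage 1: overshoot 16 dB → 16/8 = 2 dB → -35.4 dB.
Stage 2: -35.4 dB is at or below the -17.5 dB threshold — no compression; make-up brings it to -27.4 dB.
Stage 3: -27.4 dB ≤ -4 dB, so stage 3 doesn't engage; output -27.4 dB.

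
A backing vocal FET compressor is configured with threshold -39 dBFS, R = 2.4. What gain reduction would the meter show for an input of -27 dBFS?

7 dB

-27 dBFS exceeds the threshold by 12 dB.
At 2.4:1, output sits 12/2.4 = 5 dB above threshold.
Gain reduction = 12 − 5 = 7 dB.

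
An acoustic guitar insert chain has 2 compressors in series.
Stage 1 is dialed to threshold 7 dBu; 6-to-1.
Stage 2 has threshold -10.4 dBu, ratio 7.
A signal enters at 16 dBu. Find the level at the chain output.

-7.7 dBu

Stage 1: 9 dB above 7 dBu, reduced 6:1 to 1.5 dB above → 8.5 dBu.
Stage 2: 18.9 dB above -10.4 dBu, reduced 7:1 to 2.7 dB above → -7.7 dBu.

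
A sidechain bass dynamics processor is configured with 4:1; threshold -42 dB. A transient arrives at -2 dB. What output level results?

The input is 40 dB above the -42 dB threshold.
The 40 dB excess becomes 10 dB after 4:1 reduction.
Output = -42 + 10 = -32 dB.

-32 dB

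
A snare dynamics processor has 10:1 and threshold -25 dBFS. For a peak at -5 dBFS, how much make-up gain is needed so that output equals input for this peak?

Without make-up, output = threshold + overshoot/10 = -25 + 2 = -23 dBFS.
Gap to target: 18 dB.

18 dB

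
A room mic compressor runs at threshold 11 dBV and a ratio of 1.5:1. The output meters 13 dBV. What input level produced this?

14 dBV

That's 2 dB above the 11 dBV threshold.
Undo the ratio: input overshoot = 2 × 1.5 = 3 dB, giving input = 14 dBV.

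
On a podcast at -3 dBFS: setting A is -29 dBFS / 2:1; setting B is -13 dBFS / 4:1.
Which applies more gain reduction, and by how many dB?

A, by 5.5 dB

A: 26 dB over, compressed to 13 dB over, so 13 dB of GR.
B: 10 dB over, compressed to 2.5 dB over, so 7.5 dB of GR.
Difference: 5.5 dB in favour of A.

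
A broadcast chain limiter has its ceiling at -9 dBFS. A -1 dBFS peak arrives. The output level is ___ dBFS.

At ∞:1, everything above -9 dBFS is held at the ceiling.

-9 dBFS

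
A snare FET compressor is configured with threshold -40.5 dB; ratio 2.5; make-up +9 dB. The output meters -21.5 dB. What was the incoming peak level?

Remove make-up: -21.5 − 9 = -30.5 dB.
That's 10 dB above the -40.5 dB threshold.
Input overshoot = R × output overshoot = 25 dB → input = -40.5 + 25 = -15.5 dB.

-15.5 dB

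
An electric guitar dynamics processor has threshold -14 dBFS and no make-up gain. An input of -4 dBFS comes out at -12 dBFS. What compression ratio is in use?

5:1

Input overshoot = -4 − (-14) = 10 dB; output overshoot = -12 − (-14) = 2 dB.
Ratio = 10 / 2 = 5.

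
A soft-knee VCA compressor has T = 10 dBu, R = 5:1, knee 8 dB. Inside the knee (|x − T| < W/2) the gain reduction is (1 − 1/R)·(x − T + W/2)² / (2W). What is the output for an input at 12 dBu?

x − T + W/2 = 12 − 10 + 4 = 6.
GR = (1 − 1/5) × 6² / 16 = 0.8 × 36 / 16 = 1.8 dB.
Output = 12 − 1.8 = 10.2 dBu.

10.2 dBu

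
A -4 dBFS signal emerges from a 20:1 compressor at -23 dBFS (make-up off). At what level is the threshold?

-24 dBFS

Input is 20 dB above T (since output overshoot × R = input overshoot: (-23 − T)·20 = -4 − T gives T = -24 dBFS).
Check: -24 + (-4 − (-24))/20 = -24 + 1 = -23 dBFS. ✓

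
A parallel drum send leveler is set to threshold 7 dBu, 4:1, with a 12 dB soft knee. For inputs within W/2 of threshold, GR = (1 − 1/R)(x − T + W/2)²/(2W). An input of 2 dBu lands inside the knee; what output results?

x − T + W/2 = 2 − 7 + 6 = 1.
GR = (1 − 1/4) × 1² / 24 = 0.75 × 1 / 24 = 0.03125 dB.
Output = 2 − 0.03125 = 1.96875 dBu.

1.96875 dBu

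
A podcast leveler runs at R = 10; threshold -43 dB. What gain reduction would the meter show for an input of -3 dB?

36 dB

Overshoot = -3 − (-43) = 40 dB.
A 10:1 ratio leaves 4 dB of that excess.
Gain reduction = 40 − 4 = 36 dB.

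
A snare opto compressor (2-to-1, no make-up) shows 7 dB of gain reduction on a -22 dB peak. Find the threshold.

Let T be the threshold. Output overshoot = (input overshoot)/R, so -29 − T = (-22 − T)/2.
2·(-29 − T) = -22 − T → 1·T = -58 − (-22) = -36.
T = -36/1 = -36 dB.

-36 dB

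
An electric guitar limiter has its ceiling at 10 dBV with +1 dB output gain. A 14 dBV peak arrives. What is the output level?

The limiter clamps the peak to its 10 dBV ceiling.
Output gain then adds 1 dB: 10 + 1 = 11 dBV.

11 dBV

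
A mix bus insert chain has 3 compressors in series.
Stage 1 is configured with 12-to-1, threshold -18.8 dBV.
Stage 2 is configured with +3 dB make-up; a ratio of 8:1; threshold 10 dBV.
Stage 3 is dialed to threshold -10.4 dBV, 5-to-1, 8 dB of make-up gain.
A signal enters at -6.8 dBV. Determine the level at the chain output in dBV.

Stage 1: 12 dB above -18.8 dBV, reduced 12:1 to 1 dB above → -17.8 dBV.
Stage 2: below threshold (-17.8 ≤ 10); passes unchanged; make-up brings it to -14.8 dBV.
Stage 3: -14.8 dBV ≤ -10.4 dBV, so stage 3 doesn't engage; make-up brings it to -6.8 dBV.

-6.8 dBV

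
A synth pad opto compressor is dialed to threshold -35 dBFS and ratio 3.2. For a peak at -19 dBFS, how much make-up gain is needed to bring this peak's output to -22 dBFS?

Overshoot 16 dB → 16/3.2 = 5 dB after compression, so the compressed level is -35 + 5 = -30 dBFS.
Make-up = target − compressed = -22 − (-30) = 8 dB.

8 dB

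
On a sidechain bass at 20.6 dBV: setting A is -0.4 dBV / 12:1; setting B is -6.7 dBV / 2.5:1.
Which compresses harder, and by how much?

A, by 2.87 dB

A: overshoot 21 dB → output overshoot 1.75 dB → GR 19.25 dB.
B: overshoot 27.3 dB → output overshoot 10.92 dB → GR 16.38 dB.
A applies 2.87 dB more gain reduction.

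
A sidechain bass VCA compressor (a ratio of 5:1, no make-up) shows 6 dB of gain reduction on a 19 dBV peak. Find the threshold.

11.5 dBV

Input is 7.5 dB above T (since output overshoot × R = input overshoot: (13 − T)·5 = 19 − T gives T = 11.5 dBV).
Check: 11.5 + (19 − 11.5)/5 = 11.5 + 1.5 = 13 dBV. ✓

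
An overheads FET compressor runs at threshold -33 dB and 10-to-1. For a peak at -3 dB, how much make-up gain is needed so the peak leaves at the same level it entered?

27 dB

Without make-up, output = threshold + overshoot/10 = -33 + 3 = -30 dB.
Gap to target: 27 dB.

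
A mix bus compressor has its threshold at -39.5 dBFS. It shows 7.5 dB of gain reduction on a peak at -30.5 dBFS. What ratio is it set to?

Input overshoot = -30.5 − (-39.5) = 9 dB.
Output overshoot = 9 − 7.5 = 1.5 dB.
Ratio = input overshoot / output overshoot = 9 / 1.5 = 6.

6:1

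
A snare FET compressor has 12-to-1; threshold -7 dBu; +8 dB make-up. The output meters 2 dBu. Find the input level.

Remove make-up: 2 − 8 = -6 dBu.
That's 1 dB above the -7 dBu threshold.
Before 12:1 compression the overshoot was 1 × 12 = 12 dB, so input = -7 + 12 = 5 dBu.

5 dBu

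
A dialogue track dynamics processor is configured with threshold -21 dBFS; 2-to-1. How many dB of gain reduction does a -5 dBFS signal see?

8 dB

Overshoot = -5 − (-21) = 16 dB.
After 2:1 compression the overshoot becomes 16/2 = 8 dB.
Gain reduction = 16 − 8 = 8 dB.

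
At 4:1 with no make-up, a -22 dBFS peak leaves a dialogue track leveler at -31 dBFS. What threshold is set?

-34 dBFS

Input is 12 dB above T (since output overshoot × R = input overshoot: (-31 − T)·4 = -22 − T gives T = -34 dBFS).
Check: -34 + (-22 − (-34))/4 = -34 + 3 = -31 dBFS. ✓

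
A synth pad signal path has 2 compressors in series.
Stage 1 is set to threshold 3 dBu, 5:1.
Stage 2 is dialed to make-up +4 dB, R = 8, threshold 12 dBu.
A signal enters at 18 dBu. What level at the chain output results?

Stage 1: 18 dBu is 15 dB over 3 dBu; at 5:1 that becomes 3 dB over, giving 6 dBu.
Stage 2: 6 dBu is at or below the 12 dBu threshold — no compression; make-up brings it to 10 dBu.

10 dBu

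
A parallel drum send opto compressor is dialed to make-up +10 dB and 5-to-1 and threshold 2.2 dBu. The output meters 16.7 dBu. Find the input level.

24.7 dBu

Remove make-up: 16.7 − 10 = 6.7 dBu.
The compressed level sits 6.7 − 2.2 = 4.5 dB over threshold.
Undo the ratio: input overshoot = 4.5 × 5 = 22.5 dB, giving input = 24.7 dBu.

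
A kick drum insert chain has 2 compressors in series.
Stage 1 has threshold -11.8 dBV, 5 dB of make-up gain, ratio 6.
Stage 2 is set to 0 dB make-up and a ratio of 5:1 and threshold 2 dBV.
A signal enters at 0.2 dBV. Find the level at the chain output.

Stage 1: 0.2 dBV is 12 dB over -11.8 dBV; at 6:1 that becomes 2 dB over, giving -9.8 dBV; +5 dB make-up → -4.8 dBV.
Stage 2: -4.8 dBV is at or below the 2 dBV threshold — no compression; output -4.8 dBV.

-4.8 dBV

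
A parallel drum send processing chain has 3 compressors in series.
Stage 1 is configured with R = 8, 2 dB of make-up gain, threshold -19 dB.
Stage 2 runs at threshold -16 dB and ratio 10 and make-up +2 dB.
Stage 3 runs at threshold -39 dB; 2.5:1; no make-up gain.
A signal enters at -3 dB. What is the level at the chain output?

Stage 1: -3 dB is 16 dB over -19 dB; at 8:1 that becomes 2 dB over, giving -17 dB; +2 dB make-up → -15 dB.
Stage 2: -15 dB is 1 dB over -16 dB; at 10:1 that becomes 0.1 dB over, giving -15.9 dB; +2 dB make-up → -13.9 dB.
Stage 3: 25.1 dB above -39 dB, reduced 2.5:1 to 10.04 dB above → -28.96 dB.

-28.96 dB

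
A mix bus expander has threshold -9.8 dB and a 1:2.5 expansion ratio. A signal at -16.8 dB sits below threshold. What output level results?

The input is 7 dB below the -9.8 dB threshold.
A 1:2.5 expander multiplies undershoot by 2.5: 7 × 2.5 = 17.5 dB below threshold.
Output = -9.8 − 17.5 = -27.3 dB.

-27.3 dB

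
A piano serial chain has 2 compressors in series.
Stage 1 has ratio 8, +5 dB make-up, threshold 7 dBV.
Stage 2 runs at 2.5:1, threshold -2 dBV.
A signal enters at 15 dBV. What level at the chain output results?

4 dBV

Stage 1: overshoot 8 dB → 8/8 = 1 dB → 8 dBV; +5 dB make-up → 13 dBV.
Stage 2: 15 dB above -2 dBV, reduced 2.5:1 to 6 dB above → 4 dBV.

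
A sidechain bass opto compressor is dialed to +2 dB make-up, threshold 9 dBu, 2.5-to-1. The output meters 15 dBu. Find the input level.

Remove make-up: 15 − 2 = 13 dBu.
That's 4 dB above the 9 dBu threshold.
Input overshoot = R × output overshoot = 10 dB → input = 9 + 10 = 19 dBu.

19 dBu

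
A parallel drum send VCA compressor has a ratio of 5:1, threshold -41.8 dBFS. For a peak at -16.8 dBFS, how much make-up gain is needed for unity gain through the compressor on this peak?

20 dB

Overshoot 25 dB → 25/5 = 5 dB after compression, so the compressed level is -41.8 + 5 = -36.8 dBFS.
Make-up = target − compressed = -16.8 − (-36.8) = 20 dB.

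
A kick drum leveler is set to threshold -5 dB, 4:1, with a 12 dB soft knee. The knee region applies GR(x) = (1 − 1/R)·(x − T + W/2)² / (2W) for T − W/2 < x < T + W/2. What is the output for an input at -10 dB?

x − T + W/2 = -10 − (-5) + 6 = 1.
GR = (1 − 1/4) × 1² / 24 = 0.75 × 1 / 24 = 0.03125 dB.
Output = -10 − 0.03125 = -10.03125 dB.

-10.03125 dB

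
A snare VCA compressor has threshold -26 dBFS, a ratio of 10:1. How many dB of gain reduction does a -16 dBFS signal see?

Overshoot = -16 − (-26) = 10 dB.
After 10:1 compression the overshoot becomes 10/10 = 1 dB.
Gain reduction = 10 − 1 = 9 dB.

9 dB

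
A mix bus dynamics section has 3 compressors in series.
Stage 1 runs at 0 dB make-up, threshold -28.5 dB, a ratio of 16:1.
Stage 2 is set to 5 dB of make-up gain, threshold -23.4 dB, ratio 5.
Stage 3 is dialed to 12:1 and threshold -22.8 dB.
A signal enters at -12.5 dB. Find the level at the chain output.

-22.775 dB

Stage 1: 16 dB above -28.5 dB, reduced 16:1 to 1 dB above → -27.5 dB.
Stage 2: -27.5 dB ≤ -23.4 dB, so stage 2 doesn't engage; make-up brings it to -22.5 dB.
Stage 3: -22.5 dB is 0.3 dB over -22.8 dB; at 12:1 that becomes 0.025 dB over, giving -22.775 dB.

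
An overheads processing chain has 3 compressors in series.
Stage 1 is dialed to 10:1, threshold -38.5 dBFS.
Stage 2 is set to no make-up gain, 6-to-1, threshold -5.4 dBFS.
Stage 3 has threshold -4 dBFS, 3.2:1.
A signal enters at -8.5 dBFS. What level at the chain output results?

-35.5 dBFS

Stage 1: 30 dB above -38.5 dBFS, reduced 10:1 to 3 dB above → -35.5 dBFS.
Stage 2: below threshold (-35.5 ≤ -5.4); passes unchanged; output -35.5 dBFS.
Stage 3: -35.5 dBFS ≤ -4 dBFS, so stage 3 doesn't engage; output -35.5 dBFS.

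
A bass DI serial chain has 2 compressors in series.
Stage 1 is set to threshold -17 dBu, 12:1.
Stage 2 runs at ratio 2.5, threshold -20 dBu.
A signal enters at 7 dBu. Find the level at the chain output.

Stage 1: overshoot 24 dB → 24/12 = 2 dB → -15 dBu.
Stage 2: 5 dB above -20 dBu, reduced 2.5:1 to 2 dB above → -18 dBu.

-18 dBu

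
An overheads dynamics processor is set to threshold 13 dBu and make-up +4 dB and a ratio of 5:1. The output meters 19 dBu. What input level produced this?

23 dBu

Remove make-up: 19 − 4 = 15 dBu.
That's 2 dB above the 13 dBu threshold.
Undo the ratio: input overshoot = 2 × 5 = 10 dB, giving input = 23 dBu.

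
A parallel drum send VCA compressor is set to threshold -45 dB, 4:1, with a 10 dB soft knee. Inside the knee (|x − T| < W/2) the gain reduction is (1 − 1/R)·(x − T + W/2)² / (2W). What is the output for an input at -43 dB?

x − T + W/2 = -43 − (-45) + 5 = 7.
GR = (1 − 1/4) × 7² / 20 = 0.75 × 49 / 20 = 1.8375 dB.
Output = -43 − 1.8375 = -44.8375 dB.

-44.8375 dB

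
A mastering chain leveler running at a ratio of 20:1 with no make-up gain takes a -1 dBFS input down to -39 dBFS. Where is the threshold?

Gain reduction = -1 − (-39) = 38 dB; output overshoot = GR / (R − 1) = 38 / 19 = 2 dB.
Threshold = output − output overshoot = -39 − 2 = -41 dBFS.

-41 dBFS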